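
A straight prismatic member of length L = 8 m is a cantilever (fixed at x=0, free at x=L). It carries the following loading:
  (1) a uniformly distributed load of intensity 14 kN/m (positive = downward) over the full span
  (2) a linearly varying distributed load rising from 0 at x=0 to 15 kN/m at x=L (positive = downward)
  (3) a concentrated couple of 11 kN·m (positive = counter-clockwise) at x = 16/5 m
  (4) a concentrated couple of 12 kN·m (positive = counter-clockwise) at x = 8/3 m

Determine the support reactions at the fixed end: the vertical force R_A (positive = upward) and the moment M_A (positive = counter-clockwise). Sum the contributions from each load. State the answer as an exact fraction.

Load 1 — uniform load w=14 kN/m over full span:
  R_A = wL = 14·8 = 112 kN
  M_A = wL²/2 = 14·8²/2 = 448 kN·m
Load 2 — triangular load w₀=15 kN/m (0→w₀ over full span):
  R_A = w₀L/2 = 15·8/2 = 60 kN
  M_A = w₀L²/3 = 15·8²/3 = 320 kN·m
Load 3 — applied couple M₀=11 kN·m at a=16/5 m (b=L-a=24/5):
  R_A = 0 kN
  M_A = -M₀ = -11 kN·m
Load 4 — applied couple M₀=12 kN·m at a=8/3 m (b=L-a=16/3):
  R_A = 0 kN
  M_A = -M₀ = -12 kN·m
Superposition: R_A = 172 kN, M_A = 745 kN·m

R_A = 172 kN, M_A = 745 kN·m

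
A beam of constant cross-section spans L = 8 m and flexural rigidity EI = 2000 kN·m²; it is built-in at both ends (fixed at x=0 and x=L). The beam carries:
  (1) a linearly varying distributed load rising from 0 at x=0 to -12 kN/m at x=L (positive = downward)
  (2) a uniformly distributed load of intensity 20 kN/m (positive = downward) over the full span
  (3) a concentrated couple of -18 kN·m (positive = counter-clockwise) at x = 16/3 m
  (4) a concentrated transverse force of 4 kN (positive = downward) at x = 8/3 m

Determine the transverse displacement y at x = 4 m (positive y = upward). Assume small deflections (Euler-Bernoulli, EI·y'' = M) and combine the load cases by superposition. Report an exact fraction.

y(4) = -143/2025 m

Load 1 — triangular load w₀=-12 kN/m (0→w₀ over full span):
  y_1 = -w₀x²(L-x)²(x+2L)/(120LEI) = -(-12)·4²·(8-4)²·(4+2·8)/(120·8·2000) = 4/125 m
Load 2 — uniform load w=20 kN/m over full span:
  y_2 = -wx²(L-x)²/(24EI) = -20·4²·(8-4)²/(24·2000) = -8/75 m
Load 3 — applied couple M₀=-18 kN·m at a=16/3 m (b=L-a=8/3):
  y_3 = (R_Ax³/6 - M_Ax²/2)/EI  [x≤a] with R_A=-3, M_A=-6 = ((-3)·4³/6 - (-6)·4²/2)/2000 = 1/125 m
Load 4 — point force P=4 kN at a=8/3 m (b=L-a=16/3):
  y_4 = -Pa²(L-x)²(3bL-(3b+a)(L-x))/(6L³EI)  [x>a] = -4·(8/3)²·(8-4)²·(3·(16/3)·8-(3·(16/3)+(8/3))·(8-4))/(6·8³·2000) = -8/2025 m
Superposition: y = Σ y_i = -143/2025 m ≈ -0.070617 m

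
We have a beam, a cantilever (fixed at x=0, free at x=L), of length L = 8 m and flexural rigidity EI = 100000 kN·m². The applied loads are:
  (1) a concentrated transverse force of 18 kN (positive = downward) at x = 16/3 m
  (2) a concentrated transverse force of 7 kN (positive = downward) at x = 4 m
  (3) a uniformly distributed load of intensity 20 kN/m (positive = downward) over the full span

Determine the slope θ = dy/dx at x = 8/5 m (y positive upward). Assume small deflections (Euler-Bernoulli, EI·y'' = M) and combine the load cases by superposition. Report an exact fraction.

Load 1 — point force P=18 kN at a=16/3 m (b=L-a=8/3):
  θ_1 = -Px(2a-x)/(2EI)  [x≤a] = -18·(8/5)·(2·(16/3)-(8/5))/(2·100000) = -102/78125 rad
Load 2 — point force P=7 kN at a=4 m (b=L-a=4):
  θ_2 = -Px(2a-x)/(2EI)  [x≤a] = -7·(8/5)·(2·4-(8/5))/(2·100000) = -28/78125 rad
Load 3 — uniform load w=20 kN/m over full span:
  θ_3 = -wx(x²-3Lx+3L²)/(6EI) = -20·(8/5)·((8/5)²-3·8·(8/5)+3·8²)/(6·100000) = -1952/234375 rad
Superposition: θ = Σ θ_i = -2342/234375 rad ≈ -0.009993 rad

θ(8/5) = -2342/234375 rad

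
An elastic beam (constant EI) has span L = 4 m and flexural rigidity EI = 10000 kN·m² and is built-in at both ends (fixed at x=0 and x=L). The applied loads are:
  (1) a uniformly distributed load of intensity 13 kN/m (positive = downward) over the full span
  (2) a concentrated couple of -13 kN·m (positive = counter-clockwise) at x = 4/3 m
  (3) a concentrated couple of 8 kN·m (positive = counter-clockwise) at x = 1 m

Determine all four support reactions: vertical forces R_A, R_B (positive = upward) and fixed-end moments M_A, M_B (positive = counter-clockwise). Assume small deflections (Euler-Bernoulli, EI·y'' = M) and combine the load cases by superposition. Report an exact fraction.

Load 1 — uniform load w=13 kN/m over full span:
  R_A = wL/2 = 13·4/2 = 26 kN
  M_A = wL²/12 = 13·4²/12 = 52/3 kN·m
  R_B = wL/2 = 13·4/2 = 26 kN
  M_B = -wL²/12 = -13·4²/12 = -52/3 kN·m
Load 2 — applied couple M₀=-13 kN·m at a=4/3 m (b=L-a=8/3):
  R_A = 6M₀ab/L³ = 6·(-13)·(4/3)·(8/3)/4³ = -13/3 kN
  M_A = M₀b(2a-b)/L² = (-13)·(8/3)·(2·(4/3)-(8/3))/4² = 0 kN·m
  R_B = -6M₀ab/L³ = -6·(-13)·(4/3)·(8/3)/4³ = 13/3 kN
  M_B = M₀a(2b-a)/L² = (-13)·(4/3)·(2·(8/3)-(4/3))/4² = -13/3 kN·m
Load 3 — applied couple M₀=8 kN·m at a=1 m (b=L-a=3):
  R_A = 6M₀ab/L³ = 6·8·1·3/4³ = 9/4 kN
  M_A = M₀b(2a-b)/L² = 8·3·(2·1-3)/4² = -3/2 kN·m
  R_B = -6M₀ab/L³ = -6·8·1·3/4³ = -9/4 kN
  M_B = M₀a(2b-a)/L² = 8·1·(2·3-1)/4² = 5/2 kN·m
Superposition: R_A = 287/12 kN, M_A = 95/6 kN·m, R_B = 337/12 kN, M_B = -115/6 kN·m

R_A = 287/12 kN, M_A = 95/6 kN·m, R_B = 337/12 kN, M_B = -115/6 kN·m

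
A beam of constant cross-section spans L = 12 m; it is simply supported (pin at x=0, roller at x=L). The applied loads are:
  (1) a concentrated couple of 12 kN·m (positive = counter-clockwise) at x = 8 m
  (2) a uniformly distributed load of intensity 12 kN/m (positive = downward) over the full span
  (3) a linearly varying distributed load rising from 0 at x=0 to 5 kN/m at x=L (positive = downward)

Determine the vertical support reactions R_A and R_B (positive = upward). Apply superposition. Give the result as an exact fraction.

Load 1 — applied couple M₀=12 kN·m at a=8 m (b=L-a=4):
  R_A = M₀/L = 12/12 = 1 kN
  R_B = -M₀/L = -12/12 = -1 kN
Load 2 — uniform load w=12 kN/m over full span:
  R_A = wL/2 = 12·12/2 = 72 kN
  R_B = wL/2 = 12·12/2 = 72 kN
Load 3 — triangular load w₀=5 kN/m (0→w₀ over full span):
  R_A = w₀L/6 = 5·12/6 = 10 kN
  R_B = w₀L/3 = 5·12/3 = 20 kN
Superposition: R_A = 83 kN, R_B = 91 kN

R_A = 83 kN, R_B = 91 kN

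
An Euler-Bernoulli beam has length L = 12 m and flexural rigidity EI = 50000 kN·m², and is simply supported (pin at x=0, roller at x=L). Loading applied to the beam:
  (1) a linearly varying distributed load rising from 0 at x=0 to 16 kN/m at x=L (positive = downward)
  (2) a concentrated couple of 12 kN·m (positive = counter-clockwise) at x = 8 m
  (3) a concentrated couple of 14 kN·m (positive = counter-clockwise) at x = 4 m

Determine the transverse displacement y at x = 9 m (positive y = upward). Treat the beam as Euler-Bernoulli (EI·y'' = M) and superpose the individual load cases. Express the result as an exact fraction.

y(9) = -6337/200000 m

Load 1 — triangular load w₀=16 kN/m (0→w₀ over full span):
  y_1 = -w₀x(7L⁴-10L²x²+3x⁴)/(360LEI) = -16·9·(7·12⁴-10·12²·9²+3·9⁴)/(360·12·50000) = -3213/100000 m
Load 2 — applied couple M₀=12 kN·m at a=8 m (b=L-a=4):
  y_2 = (M₀x³/(6L)-M₀(x-a)²/2+C₁x)/EI  [x>a] with C₁=M₀(3b²-L²)/(6L)=-16 = (12·9³/(6·12)-12·(9-8)²/2+(-16)·9)/50000 = -57/100000 m
Load 3 — applied couple M₀=14 kN·m at a=4 m (b=L-a=8):
  y_3 = (M₀x³/(6L)-M₀(x-a)²/2+C₁x)/EI  [x>a] with C₁=M₀(3b²-L²)/(6L)=28/3 = (14·9³/(6·12)-14·(9-4)²/2+(28/3)·9)/50000 = 203/200000 m
Superposition: y = Σ y_i = -6337/200000 m ≈ -0.031685 m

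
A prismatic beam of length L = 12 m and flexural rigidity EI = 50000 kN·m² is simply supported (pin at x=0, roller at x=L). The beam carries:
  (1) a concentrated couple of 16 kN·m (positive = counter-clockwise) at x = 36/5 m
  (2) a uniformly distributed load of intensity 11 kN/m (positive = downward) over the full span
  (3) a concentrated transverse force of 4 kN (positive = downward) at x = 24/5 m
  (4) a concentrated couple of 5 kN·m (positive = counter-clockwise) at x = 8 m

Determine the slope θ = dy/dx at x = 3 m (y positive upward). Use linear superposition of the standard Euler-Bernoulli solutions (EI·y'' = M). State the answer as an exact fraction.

θ(3) = -1757987/150000000 rad

Load 1 — applied couple M₀=16 kN·m at a=36/5 m (b=L-a=24/5):
  θ_1 = (M₀x²/(2L)+C₁)/EI  [x≤a] with C₁=M₀(3b²-L²)/(6L)=-416/25 = (16·3²/(2·12)+(-416/25))/50000 = -133/625000 rad
Load 2 — uniform load w=11 kN/m over full span:
  θ_2 = -w(L³-6Lx²+4x³)/(24EI) = -11·(12³-6·12·3²+4·3³)/(24·50000) = -1089/100000 rad
Load 3 — point force P=4 kN at a=24/5 m (b=L-a=36/5):
  θ_3 = -Pb(L²-b²-3x²)/(6LEI)  [x≤a] = -4·(36/5)·(12²-(36/5)²-3·3²)/(6·12·50000) = -1629/3125000 rad
Load 4 — applied couple M₀=5 kN·m at a=8 m (b=L-a=4):
  θ_4 = (M₀x²/(2L)+C₁)/EI  [x≤a] with C₁=M₀(3b²-L²)/(6L)=-20/3 = (5·3²/(2·12)+(-20/3))/50000 = -23/240000 rad
Superposition: θ = Σ θ_i = -1757987/150000000 rad ≈ -0.011720 rad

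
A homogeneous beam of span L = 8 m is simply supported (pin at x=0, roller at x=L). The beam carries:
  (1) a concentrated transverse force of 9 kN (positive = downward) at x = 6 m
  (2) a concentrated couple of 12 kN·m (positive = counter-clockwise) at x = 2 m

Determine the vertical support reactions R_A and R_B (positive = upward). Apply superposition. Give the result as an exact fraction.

Load 1 — point force P=9 kN at a=6 m (b=L-a=2):
  R_A = Pb/L = 9·2/8 = 9/4 kN
  R_B = Pa/L = 9·6/8 = 27/4 kN
Load 2 — applied couple M₀=12 kN·m at a=2 m (b=L-a=6):
  R_A = M₀/L = 12/8 = 3/2 kN
  R_B = -M₀/L = -12/8 = -3/2 kN
Superposition: R_A = 15/4 kN, R_B = 21/4 kN

R_A = 15/4 kN, R_B = 21/4 kN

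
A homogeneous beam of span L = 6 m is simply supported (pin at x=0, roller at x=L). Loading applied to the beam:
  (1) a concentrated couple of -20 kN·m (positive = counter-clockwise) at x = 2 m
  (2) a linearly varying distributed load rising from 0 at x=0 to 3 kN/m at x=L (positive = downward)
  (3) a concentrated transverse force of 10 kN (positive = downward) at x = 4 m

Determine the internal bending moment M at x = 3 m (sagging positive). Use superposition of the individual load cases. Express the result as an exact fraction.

M(3) = 107/4 kN·m

Load 1 — applied couple M₀=-20 kN·m at a=2 m (b=L-a=4):
  M_1 = M₀x/L - M₀  [x>a] = (-20)·3/6 - (-20) = 10 kN·m
Load 2 — triangular load w₀=3 kN/m (0→w₀ over full span):
  M_2 = w₀Lx/6 - w₀x³/(6L) = 3·6·3/6 - 3·3³/(6·6) = 27/4 kN·m
Load 3 — point force P=10 kN at a=4 m (b=L-a=2):
  M_3 = Pbx/L  [x≤a] = 10·2·3/6 = 10 kN·m
Superposition: M = Σ M_i = 107/4 kN·m ≈ 26.750000 kN·m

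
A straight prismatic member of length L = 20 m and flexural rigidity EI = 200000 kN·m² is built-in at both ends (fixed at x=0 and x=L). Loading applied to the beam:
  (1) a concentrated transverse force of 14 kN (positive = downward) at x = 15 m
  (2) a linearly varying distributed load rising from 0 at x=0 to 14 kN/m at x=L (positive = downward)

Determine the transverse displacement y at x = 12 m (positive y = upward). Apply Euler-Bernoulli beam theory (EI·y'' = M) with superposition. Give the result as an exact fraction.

y(12) = -77763/5000000 m

Load 1 — point force P=14 kN at a=15 m (b=L-a=5):
  y_1 = -Pb²x²(3aL-(3a+b)x)/(6L³EI)  [x≤a] = -14·5²·12²·(3·15·20-(3·15+5)·12)/(6·20³·200000) = -63/40000 m
Load 2 — triangular load w₀=14 kN/m (0→w₀ over full span):
  y_2 = -w₀x²(L-x)²(x+2L)/(120LEI) = -14·12²·(20-12)²·(12+2·20)/(120·20·200000) = -1092/78125 m
Superposition: y = Σ y_i = -77763/5000000 m ≈ -0.015553 m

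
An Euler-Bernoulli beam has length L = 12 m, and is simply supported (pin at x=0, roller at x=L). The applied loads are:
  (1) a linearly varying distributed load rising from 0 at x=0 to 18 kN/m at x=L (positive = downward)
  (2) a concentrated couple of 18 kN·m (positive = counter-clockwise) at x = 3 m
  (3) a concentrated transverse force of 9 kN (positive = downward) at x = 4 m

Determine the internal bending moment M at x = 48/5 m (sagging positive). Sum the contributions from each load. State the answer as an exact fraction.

Load 1 — triangular load w₀=18 kN/m (0→w₀ over full span):
  M_1 = w₀Lx/6 - w₀x³/(6L) = 18·12·(48/5)/6 - 18·(48/5)³/(6·12) = 15552/125 kN·m
Load 2 — applied couple M₀=18 kN·m at a=3 m (b=L-a=9):
  M_2 = M₀x/L - M₀  [x>a] = 18·(48/5)/12 - 18 = -18/5 kN·m
Load 3 — point force P=9 kN at a=4 m (b=L-a=8):
  M_3 = Pa(L-x)/L  [x>a] = 9·4·(12-(48/5))/12 = 36/5 kN·m
Superposition: M = Σ M_i = 16002/125 kN·m ≈ 128.016000 kN·m

M(48/5) = 16002/125 kN·m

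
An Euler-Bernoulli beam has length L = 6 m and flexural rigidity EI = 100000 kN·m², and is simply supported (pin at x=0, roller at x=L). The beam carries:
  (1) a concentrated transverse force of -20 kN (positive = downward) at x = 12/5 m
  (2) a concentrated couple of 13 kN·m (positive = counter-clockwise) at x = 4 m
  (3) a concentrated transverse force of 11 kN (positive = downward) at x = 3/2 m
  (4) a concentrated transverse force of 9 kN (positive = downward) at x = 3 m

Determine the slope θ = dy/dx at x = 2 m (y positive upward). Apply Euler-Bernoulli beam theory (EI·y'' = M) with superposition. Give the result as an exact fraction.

Load 1 — point force P=-20 kN at a=12/5 m (b=L-a=18/5):
  θ_1 = -Pb(L²-b²-3x²)/(6LEI)  [x≤a] = -(-20)·(18/5)·(6²-(18/5)²-3·2²)/(6·6·100000) = 69/312500 rad
Load 2 — applied couple M₀=13 kN·m at a=4 m (b=L-a=2):
  θ_2 = (M₀x²/(2L)+C₁)/EI  [x≤a] with C₁=M₀(3b²-L²)/(6L)=-26/3 = (13·2²/(2·6)+(-26/3))/100000 = -13/300000 rad
Load 3 — point force P=11 kN at a=3/2 m (b=L-a=9/2):
  θ_3 = -Pa(2L²-6Lx+3x²+a²)/(6LEI)  [x>a] = -11·(3/2)·(2·6²-6·6·2+3·2²+(3/2)²)/(6·6·100000) = -209/3200000 rad
Load 4 — point force P=9 kN at a=3 m (b=L-a=3):
  θ_4 = -Pb(L²-b²-3x²)/(6LEI)  [x≤a] = -9·3·(6²-3²-3·2²)/(6·6·100000) = -9/80000 rad
Superposition: θ = Σ θ_i = -83/240000000 rad ≈ -0.000000 rad

θ(2) = -83/240000000 rad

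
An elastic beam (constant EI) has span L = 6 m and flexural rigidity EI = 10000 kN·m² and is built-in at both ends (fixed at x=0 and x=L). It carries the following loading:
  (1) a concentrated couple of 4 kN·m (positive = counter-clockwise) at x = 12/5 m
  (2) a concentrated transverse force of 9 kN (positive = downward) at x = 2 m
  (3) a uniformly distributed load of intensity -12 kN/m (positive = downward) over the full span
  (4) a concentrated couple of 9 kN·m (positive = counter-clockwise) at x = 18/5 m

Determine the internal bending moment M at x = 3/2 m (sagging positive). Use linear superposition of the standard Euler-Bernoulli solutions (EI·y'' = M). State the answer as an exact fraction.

M(3/2) = -59/50 kN·m

Load 1 — applied couple M₀=4 kN·m at a=12/5 m (b=L-a=18/5):
  M_1 = R_Ax - M_A  [x≤a] with R_A=24/25, M_A=12/25 = (24/25)·(3/2) - (12/25) = 24/25 kN·m
Load 2 — point force P=9 kN at a=2 m (b=L-a=4):
  M_2 = Pb²(3a+b)x/L³ - Pab²/L²  [x≤a] = 9·4²·(3·2+4)·(3/2)/6³ - 9·2·4²/6² = 2 kN·m
Load 3 — uniform load w=-12 kN/m over full span:
  M_3 = wLx/2 - wL²/12 - wx²/2 = (-12)·6·(3/2)/2 - (-12)·6²/12 - (-12)·(3/2)²/2 = -9/2 kN·m
Load 4 — applied couple M₀=9 kN·m at a=18/5 m (b=L-a=12/5):
  M_4 = R_Ax - M_A  [x≤a] with R_A=54/25, M_A=72/25 = (54/25)·(3/2) - (72/25) = 9/25 kN·m
Superposition: M = Σ M_i = -59/50 kN·m ≈ -1.180000 kN·m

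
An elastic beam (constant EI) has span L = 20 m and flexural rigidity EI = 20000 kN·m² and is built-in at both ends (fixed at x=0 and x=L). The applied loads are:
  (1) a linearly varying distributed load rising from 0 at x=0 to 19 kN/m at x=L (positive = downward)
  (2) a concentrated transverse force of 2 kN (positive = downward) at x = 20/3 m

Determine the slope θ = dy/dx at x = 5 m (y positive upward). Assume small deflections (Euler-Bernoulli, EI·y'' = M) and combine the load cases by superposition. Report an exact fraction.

Load 1 — triangular load w₀=19 kN/m (0→w₀ over full span):
  θ_1 = -w₀(2x(L-x)(L-2x)(x+2L)+x²(L-x)²)/(120LEI) = -19·(2·5·(20-5)·(20-2·5)·(5+2·20)+5²·(20-5)²)/(120·20·20000) = -741/25600 rad
Load 2 — point force P=2 kN at a=20/3 m (b=L-a=40/3):
  θ_2 = -Pb²x(2aL-(3a+b)x)/(2L³EI)  [x≤a] = -2·(40/3)²·5·(2·(20/3)·20-(3·(20/3)+(40/3))·5)/(2·20³·20000) = -1/1800 rad
Superposition: θ = Σ θ_i = -6797/230400 rad ≈ -0.029501 rad

θ(5) = -6797/230400 rad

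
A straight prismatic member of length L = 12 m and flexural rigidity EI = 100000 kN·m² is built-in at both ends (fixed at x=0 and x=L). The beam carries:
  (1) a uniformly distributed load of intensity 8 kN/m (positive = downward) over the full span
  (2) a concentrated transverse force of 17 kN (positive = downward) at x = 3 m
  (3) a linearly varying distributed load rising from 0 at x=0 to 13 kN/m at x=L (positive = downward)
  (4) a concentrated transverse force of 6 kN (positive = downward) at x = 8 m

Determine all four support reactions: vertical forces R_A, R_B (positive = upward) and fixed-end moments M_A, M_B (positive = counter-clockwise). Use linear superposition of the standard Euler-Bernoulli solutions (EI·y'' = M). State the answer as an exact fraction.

Load 1 — uniform load w=8 kN/m over full span:
  R_A = wL/2 = 8·12/2 = 48 kN
  M_A = wL²/12 = 8·12²/12 = 96 kN·m
  R_B = wL/2 = 8·12/2 = 48 kN
  M_B = -wL²/12 = -8·12²/12 = -96 kN·m
Load 2 — point force P=17 kN at a=3 m (b=L-a=9):
  R_A = Pb²(3a+b)/L³ = 17·9²·(3·3+9)/12³ = 459/32 kN
  M_A = Pab²/L² = 17·3·9²/12² = 459/16 kN·m
  R_B = Pa²(a+3b)/L³ = 17·3²·(3+3·9)/12³ = 85/32 kN
  M_B = -Pa²b/L² = -17·3²·9/12² = -153/16 kN·m
Load 3 — triangular load w₀=13 kN/m (0→w₀ over full span):
  R_A = 3w₀L/20 = 3·13·12/20 = 117/5 kN
  M_A = w₀L²/30 = 13·12²/30 = 312/5 kN·m
  R_B = 7w₀L/20 = 7·13·12/20 = 273/5 kN
  M_B = -w₀L²/20 = -13·12²/20 = -468/5 kN·m
Load 4 — point force P=6 kN at a=8 m (b=L-a=4):
  R_A = Pb²(3a+b)/L³ = 6·4²·(3·8+4)/12³ = 14/9 kN
  M_A = Pab²/L² = 6·8·4²/12² = 16/3 kN·m
  R_B = Pa²(a+3b)/L³ = 6·8²·(8+3·4)/12³ = 40/9 kN
  M_B = -Pa²b/L² = -6·8²·4/12² = -32/3 kN·m
Superposition: R_A = 125711/1440 kN, M_A = 46181/240 kN·m, R_B = 157969/1440 kN, M_B = -50359/240 kN·m

R_A = 125711/1440 kN, M_A = 46181/240 kN·m, R_B = 157969/1440 kN, M_B = -50359/240 kN·m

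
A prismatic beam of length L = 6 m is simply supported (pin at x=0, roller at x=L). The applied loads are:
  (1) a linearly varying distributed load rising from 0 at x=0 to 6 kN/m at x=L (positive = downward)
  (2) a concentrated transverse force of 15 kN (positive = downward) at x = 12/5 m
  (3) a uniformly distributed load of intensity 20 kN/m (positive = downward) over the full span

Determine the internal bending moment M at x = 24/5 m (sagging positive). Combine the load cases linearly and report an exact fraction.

M(24/5) = 9396/125 kN·m

Load 1 — triangular load w₀=6 kN/m (0→w₀ over full span):
  M_1 = w₀Lx/6 - w₀x³/(6L) = 6·6·(24/5)/6 - 6·(24/5)³/(6·6) = 1296/125 kN·m
Load 2 — point force P=15 kN at a=12/5 m (b=L-a=18/5):
  M_2 = Pa(L-x)/L  [x>a] = 15·(12/5)·(6-(24/5))/6 = 36/5 kN·m
Load 3 — uniform load w=20 kN/m over full span:
  M_3 = wx(L-x)/2 = 20·(24/5)·(6-(24/5))/2 = 288/5 kN·m
Superposition: M = Σ M_i = 9396/125 kN·m ≈ 75.168000 kN·m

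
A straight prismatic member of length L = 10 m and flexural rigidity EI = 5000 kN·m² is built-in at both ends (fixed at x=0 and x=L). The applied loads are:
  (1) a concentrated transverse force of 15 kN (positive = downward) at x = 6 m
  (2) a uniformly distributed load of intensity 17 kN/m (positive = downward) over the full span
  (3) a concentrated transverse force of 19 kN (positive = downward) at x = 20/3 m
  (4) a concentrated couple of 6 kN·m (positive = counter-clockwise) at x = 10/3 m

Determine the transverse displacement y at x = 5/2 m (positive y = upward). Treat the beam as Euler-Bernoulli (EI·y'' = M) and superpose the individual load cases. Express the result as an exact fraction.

y(5/2) = -128291/2073600 m

Load 1 — point force P=15 kN at a=6 m (b=L-a=4):
  y_1 = -Pb²x²(3aL-(3a+b)x)/(6L³EI)  [x≤a] = -15·4²·(5/2)²·(3·6·10-(3·6+4)·(5/2))/(6·10³·5000) = -1/160 m
Load 2 — uniform load w=17 kN/m over full span:
  y_2 = -wx²(L-x)²/(24EI) = -17·(5/2)²·(10-(5/2))²/(24·5000) = -51/1024 m
Load 3 — point force P=19 kN at a=20/3 m (b=L-a=10/3):
  y_3 = -Pb²x²(3aL-(3a+b)x)/(6L³EI)  [x≤a] = -19·(10/3)²·(5/2)²·(3·(20/3)·10-(3·(20/3)+(10/3))·(5/2))/(6·10³·5000) = -323/51840 m
Load 4 — applied couple M₀=6 kN·m at a=10/3 m (b=L-a=20/3):
  y_4 = (R_Ax³/6 - M_Ax²/2)/EI  [x≤a] with R_A=4/5, M_A=0 = ((4/5)·(5/2)³/6 - 0·(5/2)²/2)/5000 = 1/2400 m
Superposition: y = Σ y_i = -128291/2073600 m ≈ -0.061869 m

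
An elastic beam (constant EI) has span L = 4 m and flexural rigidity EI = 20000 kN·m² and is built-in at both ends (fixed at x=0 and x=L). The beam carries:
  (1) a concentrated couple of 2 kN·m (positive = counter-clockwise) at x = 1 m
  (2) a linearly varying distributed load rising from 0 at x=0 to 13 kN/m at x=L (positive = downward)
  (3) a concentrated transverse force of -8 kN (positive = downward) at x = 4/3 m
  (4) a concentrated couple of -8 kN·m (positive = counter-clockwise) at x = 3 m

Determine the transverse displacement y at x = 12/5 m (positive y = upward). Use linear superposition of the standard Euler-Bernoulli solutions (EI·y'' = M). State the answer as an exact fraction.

Load 1 — applied couple M₀=2 kN·m at a=1 m (b=L-a=3):
  y_1 = (R_Ax³/6 - M_Ax²/2 - M₀(x-a)²/2)/EI  [x>a] with R_A=9/16, M_A=-3/8 = ((9/16)·(12/5)³/6 - (-3/8)·(12/5)²/2 - 2·((12/5)-1)²/2)/20000 = 13/625000 m
Load 2 — triangular load w₀=13 kN/m (0→w₀ over full span):
  y_2 = -w₀x²(L-x)²(x+2L)/(120LEI) = -13·(12/5)²·(4-(12/5))²·((12/5)+2·4)/(120·4·20000) = -2028/9765625 m
Load 3 — point force P=-8 kN at a=4/3 m (b=L-a=8/3):
  y_3 = -Pa²(L-x)²(3bL-(3b+a)(L-x))/(6L³EI)  [x>a] = -(-8)·(4/3)²·(4-(12/5))²·(3·(8/3)·4-(3·(8/3)+(4/3))·(4-(12/5)))/(6·4³·20000) = 512/6328125 m
Load 4 — applied couple M₀=-8 kN·m at a=3 m (b=L-a=1):
  y_4 = (R_Ax³/6 - M_Ax²/2)/EI  [x≤a] with R_A=-9/4, M_A=-5/2 = ((-9/4)·(12/5)³/6 - (-5/2)·(12/5)²/2)/20000 = 63/625000 m
Superposition: y = Σ y_i = -8161/1582031250 m ≈ -0.000005 m

y(12/5) = -8161/1582031250 m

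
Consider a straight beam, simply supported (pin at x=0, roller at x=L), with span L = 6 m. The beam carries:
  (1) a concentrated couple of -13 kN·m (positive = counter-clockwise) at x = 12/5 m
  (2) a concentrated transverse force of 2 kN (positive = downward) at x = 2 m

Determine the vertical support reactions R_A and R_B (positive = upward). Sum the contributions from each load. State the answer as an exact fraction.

R_A = -5/6 kN, R_B = 17/6 kN

Load 1 — applied couple M₀=-13 kN·m at a=12/5 m (b=L-a=18/5):
  R_A = M₀/L = (-13)/6 = -13/6 kN
  R_B = -M₀/L = -(-13)/6 = 13/6 kN
Load 2 — point force P=2 kN at a=2 m (b=L-a=4):
  R_A = Pb/L = 2·4/6 = 4/3 kN
  R_B = Pa/L = 2·2/6 = 2/3 kN
Superposition: R_A = -5/6 kN, R_B = 17/6 kN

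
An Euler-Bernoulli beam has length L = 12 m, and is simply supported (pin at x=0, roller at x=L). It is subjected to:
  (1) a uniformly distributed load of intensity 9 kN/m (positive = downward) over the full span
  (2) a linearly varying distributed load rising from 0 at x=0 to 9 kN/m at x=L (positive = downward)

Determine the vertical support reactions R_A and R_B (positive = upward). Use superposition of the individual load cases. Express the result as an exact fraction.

R_A = 72 kN, R_B = 90 kN

Load 1 — uniform load w=9 kN/m over full span:
  R_A = wL/2 = 9·12/2 = 54 kN
  R_B = wL/2 = 9·12/2 = 54 kN
Load 2 — triangular load w₀=9 kN/m (0→w₀ over full span):
  R_A = w₀L/6 = 9·12/6 = 18 kN
  R_B = w₀L/3 = 9·12/3 = 36 kN
Superposition: R_A = 72 kN, R_B = 90 kN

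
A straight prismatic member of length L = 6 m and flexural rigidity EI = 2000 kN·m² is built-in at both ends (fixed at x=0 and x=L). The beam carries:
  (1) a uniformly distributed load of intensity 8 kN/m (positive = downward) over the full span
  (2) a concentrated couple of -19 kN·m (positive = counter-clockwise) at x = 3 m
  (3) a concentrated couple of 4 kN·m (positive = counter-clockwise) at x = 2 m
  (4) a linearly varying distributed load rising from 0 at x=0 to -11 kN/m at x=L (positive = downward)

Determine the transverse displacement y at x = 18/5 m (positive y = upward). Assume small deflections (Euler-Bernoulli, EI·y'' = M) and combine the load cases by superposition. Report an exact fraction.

y(18/5) = -62779/15625000 m

Load 1 — uniform load w=8 kN/m over full span:
  y_1 = -wx²(L-x)²/(24EI) = -8·(18/5)²·(6-(18/5))²/(24·2000) = -972/78125 m
Load 2 — applied couple M₀=-19 kN·m at a=3 m (b=L-a=3):
  y_2 = (R_Ax³/6 - M_Ax²/2 - M₀(x-a)²/2)/EI  [x>a] with R_A=-19/4, M_A=-19/4 = ((-19/4)·(18/5)³/6 - (-19/4)·(18/5)²/2 - (-19)·((18/5)-3)²/2)/2000 = -171/125000 m
Load 3 — applied couple M₀=4 kN·m at a=2 m (b=L-a=4):
  y_3 = (R_Ax³/6 - M_Ax²/2 - M₀(x-a)²/2)/EI  [x>a] with R_A=8/9, M_A=0 = ((8/9)·(18/5)³/6 - 0·(18/5)²/2 - 4·((18/5)-2)²/2)/2000 = 14/15625 m
Load 4 — triangular load w₀=-11 kN/m (0→w₀ over full span):
  y_4 = -w₀x²(L-x)²(x+2L)/(120LEI) = -(-11)·(18/5)²·(6-(18/5))²·((18/5)+2·6)/(120·6·2000) = 34749/3906250 m
Superposition: y = Σ y_i = -62779/15625000 m ≈ -0.004018 m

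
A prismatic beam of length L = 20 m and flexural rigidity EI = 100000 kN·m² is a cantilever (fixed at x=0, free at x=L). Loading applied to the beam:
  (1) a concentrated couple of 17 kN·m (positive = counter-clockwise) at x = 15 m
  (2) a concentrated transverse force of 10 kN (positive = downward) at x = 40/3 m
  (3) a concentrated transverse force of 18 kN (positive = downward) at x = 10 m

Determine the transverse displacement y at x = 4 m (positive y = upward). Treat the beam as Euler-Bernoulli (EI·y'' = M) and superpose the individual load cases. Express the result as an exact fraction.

Load 1 — applied couple M₀=17 kN·m at a=15 m (b=L-a=5):
  y_1 = M₀x²/(2EI)  [x≤a] = 17·4²/(2·100000) = 17/12500 m
Load 2 — point force P=10 kN at a=40/3 m (b=L-a=20/3):
  y_2 = -Px²(3a-x)/(6EI)  [x≤a] = -10·4²·(3·(40/3)-4)/(6·100000) = -6/625 m
Load 3 — point force P=18 kN at a=10 m (b=L-a=10):
  y_3 = -Px²(3a-x)/(6EI)  [x≤a] = -18·4²·(3·10-4)/(6·100000) = -39/3125 m
Superposition: y = Σ y_i = -259/12500 m ≈ -0.020720 m

y(4) = -259/12500 m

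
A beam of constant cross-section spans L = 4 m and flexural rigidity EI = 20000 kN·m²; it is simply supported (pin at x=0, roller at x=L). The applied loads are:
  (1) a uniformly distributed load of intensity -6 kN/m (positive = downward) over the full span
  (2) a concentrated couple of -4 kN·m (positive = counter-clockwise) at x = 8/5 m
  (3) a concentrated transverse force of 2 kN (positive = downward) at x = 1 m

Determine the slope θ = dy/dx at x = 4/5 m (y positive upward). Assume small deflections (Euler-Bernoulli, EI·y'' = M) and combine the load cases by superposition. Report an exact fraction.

Load 1 — uniform load w=-6 kN/m over full span:
  θ_1 = -w(L³-6Lx²+4x³)/(24EI) = -(-6)·(4³-6·4·(4/5)²+4·(4/5)³)/(24·20000) = 99/156250 rad
Load 2 — applied couple M₀=-4 kN·m at a=8/5 m (b=L-a=12/5):
  θ_2 = (M₀x²/(2L)+C₁)/EI  [x≤a] with C₁=M₀(3b²-L²)/(6L)=-16/75 = ((-4)·(4/5)²/(2·4)+(-16/75))/20000 = -1/37500 rad
Load 3 — point force P=2 kN at a=1 m (b=L-a=3):
  θ_3 = -Pb(L²-b²-3x²)/(6LEI)  [x≤a] = -2·3·(4²-3²-3·(4/5)²)/(6·4·20000) = -127/2000000 rad
Superposition: θ = Σ θ_i = 16303/30000000 rad ≈ 0.000543 rad

θ(4/5) = 16303/30000000 rad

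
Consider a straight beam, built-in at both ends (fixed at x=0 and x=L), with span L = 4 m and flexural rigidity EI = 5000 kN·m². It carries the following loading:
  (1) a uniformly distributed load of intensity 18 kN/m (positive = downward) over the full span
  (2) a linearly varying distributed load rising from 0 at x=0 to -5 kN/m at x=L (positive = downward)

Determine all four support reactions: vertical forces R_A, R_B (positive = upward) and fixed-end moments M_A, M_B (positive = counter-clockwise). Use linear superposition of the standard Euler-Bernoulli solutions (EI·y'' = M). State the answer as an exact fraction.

R_A = 33 kN, M_A = 64/3 kN·m, R_B = 29 kN, M_B = -20 kN·m

Load 1 — uniform load w=18 kN/m over full span:
  R_A = wL/2 = 18·4/2 = 36 kN
  M_A = wL²/12 = 18·4²/12 = 24 kN·m
  R_B = wL/2 = 18·4/2 = 36 kN
  M_B = -wL²/12 = -18·4²/12 = -24 kN·m
Load 2 — triangular load w₀=-5 kN/m (0→w₀ over full span):
  R_A = 3w₀L/20 = 3·(-5)·4/20 = -3 kN
  M_A = w₀L²/30 = (-5)·4²/30 = -8/3 kN·m
  R_B = 7w₀L/20 = 7·(-5)·4/20 = -7 kN
  M_B = -w₀L²/20 = -(-5)·4²/20 = 4 kN·m
Superposition: R_A = 33 kN, M_A = 64/3 kN·m, R_B = 29 kN, M_B = -20 kN·m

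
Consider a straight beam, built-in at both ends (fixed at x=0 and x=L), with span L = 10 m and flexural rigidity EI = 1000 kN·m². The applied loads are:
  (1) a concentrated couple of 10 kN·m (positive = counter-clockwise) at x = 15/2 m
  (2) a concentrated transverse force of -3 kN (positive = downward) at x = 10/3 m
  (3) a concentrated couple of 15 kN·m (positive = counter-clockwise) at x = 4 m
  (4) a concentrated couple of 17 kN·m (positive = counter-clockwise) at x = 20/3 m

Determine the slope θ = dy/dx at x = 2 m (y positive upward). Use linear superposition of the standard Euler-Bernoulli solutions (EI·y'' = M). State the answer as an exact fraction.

Load 1 — applied couple M₀=10 kN·m at a=15/2 m (b=L-a=5/2):
  θ_1 = (R_Ax²/2 - M_Ax)/EI  [x≤a] with R_A=9/8, M_A=25/8 = ((9/8)·2²/2 - (25/8)·2)/1000 = -1/250 rad
Load 2 — point force P=-3 kN at a=10/3 m (b=L-a=20/3):
  θ_2 = -Pb²x(2aL-(3a+b)x)/(2L³EI)  [x≤a] = -(-3)·(20/3)²·2·(2·(10/3)·10-(3·(10/3)+(20/3))·2)/(2·10³·1000) = 1/225 rad
Load 3 — applied couple M₀=15 kN·m at a=4 m (b=L-a=6):
  θ_3 = (R_Ax²/2 - M_Ax)/EI  [x≤a] with R_A=54/25, M_A=9/5 = ((54/25)·2²/2 - (9/5)·2)/1000 = 9/12500 rad
Load 4 — applied couple M₀=17 kN·m at a=20/3 m (b=L-a=10/3):
  θ_4 = (R_Ax²/2 - M_Ax)/EI  [x≤a] with R_A=34/15, M_A=17/3 = ((34/15)·2²/2 - (17/3)·2)/1000 = -17/2500 rad
Superposition: θ = Σ θ_i = -317/56250 rad ≈ -0.005636 rad

θ(2) = -317/56250 rad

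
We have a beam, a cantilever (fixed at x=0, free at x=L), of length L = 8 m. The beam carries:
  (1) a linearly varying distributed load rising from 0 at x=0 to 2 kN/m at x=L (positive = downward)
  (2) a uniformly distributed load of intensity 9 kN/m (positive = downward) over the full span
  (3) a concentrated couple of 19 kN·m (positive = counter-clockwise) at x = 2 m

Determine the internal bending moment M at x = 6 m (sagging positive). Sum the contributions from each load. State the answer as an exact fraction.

M(6) = -65/3 kN·m

Load 1 — triangular load w₀=2 kN/m (0→w₀ over full span):
  M_1 = w₀Lx/2 - w₀L²/3 - w₀x³/(6L) = 2·8·6/2 - 2·8²/3 - 2·6³/(6·8) = -11/3 kN·m
Load 2 — uniform load w=9 kN/m over full span:
  M_2 = -w(L-x)²/2 = -9·(8-6)²/2 = -18 kN·m
Load 3 — applied couple M₀=19 kN·m at a=2 m (b=L-a=6):
  M_3 = 0  [x>a] = 0 kN·m
Superposition: M = Σ M_i = -65/3 kN·m ≈ -21.666667 kN·m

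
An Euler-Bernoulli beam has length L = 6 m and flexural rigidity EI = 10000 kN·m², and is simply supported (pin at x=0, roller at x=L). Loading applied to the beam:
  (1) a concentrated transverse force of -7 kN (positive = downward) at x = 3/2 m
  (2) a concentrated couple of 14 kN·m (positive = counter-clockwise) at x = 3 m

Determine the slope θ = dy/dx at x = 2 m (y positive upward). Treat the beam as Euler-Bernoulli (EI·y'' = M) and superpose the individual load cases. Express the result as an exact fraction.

θ(2) = 511/960000 rad

Load 1 — point force P=-7 kN at a=3/2 m (b=L-a=9/2):
  θ_1 = -Pa(2L²-6Lx+3x²+a²)/(6LEI)  [x>a] = -(-7)·(3/2)·(2·6²-6·6·2+3·2²+(3/2)²)/(6·6·10000) = 133/320000 rad
Load 2 — applied couple M₀=14 kN·m at a=3 m (b=L-a=3):
  θ_2 = (M₀x²/(2L)+C₁)/EI  [x≤a] with C₁=M₀(3b²-L²)/(6L)=-7/2 = (14·2²/(2·6)+(-7/2))/10000 = 7/60000 rad
Superposition: θ = Σ θ_i = 511/960000 rad ≈ 0.000532 rad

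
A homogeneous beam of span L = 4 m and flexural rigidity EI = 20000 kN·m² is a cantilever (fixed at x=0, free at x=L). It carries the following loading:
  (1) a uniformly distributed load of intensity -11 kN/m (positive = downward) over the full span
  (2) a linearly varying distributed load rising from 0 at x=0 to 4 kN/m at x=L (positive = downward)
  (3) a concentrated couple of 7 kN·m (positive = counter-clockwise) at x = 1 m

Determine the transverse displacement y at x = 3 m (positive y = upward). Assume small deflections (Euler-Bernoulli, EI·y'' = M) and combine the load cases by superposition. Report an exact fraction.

Load 1 — uniform load w=-11 kN/m over full span:
  y_1 = -wx²(x²-4Lx+6L²)/(24EI) = -(-11)·3²·(3²-4·4·3+6·4²)/(24·20000) = 1881/160000 m
Load 2 — triangular load w₀=4 kN/m (0→w₀ over full span):
  y_2 = (w₀Lx³/12-w₀L²x²/6-w₀x⁵/(120L))/EI = (4·4·3³/12-4·4²·3²/6-4·3⁵/(120·4))/20000 = -2481/800000 m
Load 3 — applied couple M₀=7 kN·m at a=1 m (b=L-a=3):
  y_3 = M₀a(2x-a)/(2EI)  [x>a] = 7·1·(2·3-1)/(2·20000) = 7/8000 m
Superposition: y = Σ y_i = 953/100000 m ≈ 0.009530 m

y(3) = 953/100000 m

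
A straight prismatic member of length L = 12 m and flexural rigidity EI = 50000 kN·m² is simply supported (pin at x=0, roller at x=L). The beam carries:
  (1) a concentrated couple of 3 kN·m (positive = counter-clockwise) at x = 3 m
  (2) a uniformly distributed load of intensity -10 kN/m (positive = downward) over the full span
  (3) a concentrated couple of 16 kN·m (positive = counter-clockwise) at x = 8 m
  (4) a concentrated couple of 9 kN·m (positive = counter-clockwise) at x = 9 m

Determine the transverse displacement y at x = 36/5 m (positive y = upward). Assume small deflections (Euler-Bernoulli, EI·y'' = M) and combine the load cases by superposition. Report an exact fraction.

y(36/5) = 615189/12500000 m

Load 1 — applied couple M₀=3 kN·m at a=3 m (b=L-a=9):
  y_1 = (M₀x³/(6L)-M₀(x-a)²/2+C₁x)/EI  [x>a] with C₁=M₀(3b²-L²)/(6L)=33/8 = (3·(36/5)³/(6·12)-3·((36/5)-3)²/2+(33/8)·(36/5))/50000 = 2349/6250000 m
Load 2 — uniform load w=-10 kN/m over full span:
  y_2 = -wx(L³-2Lx²+x³)/(24EI) = -(-10)·(36/5)·(12³-2·12·(36/5)²+(36/5)³)/(24·50000) = 20088/390625 m
Load 3 — applied couple M₀=16 kN·m at a=8 m (b=L-a=4):
  y_3 = (M₀x³/(6L)+C₁x)/EI  [x≤a] with C₁=M₀(3b²-L²)/(6L)=-64/3 = (16·(36/5)³/(6·12)+(-64/3)·(36/5))/50000 = -552/390625 m
Load 4 — applied couple M₀=9 kN·m at a=9 m (b=L-a=3):
  y_4 = (M₀x³/(6L)+C₁x)/EI  [x≤a] with C₁=M₀(3b²-L²)/(6L)=-117/8 = (9·(36/5)³/(6·12)+(-117/8)·(36/5))/50000 = -14661/12500000 m
Superposition: y = Σ y_i = 615189/12500000 m ≈ 0.049215 m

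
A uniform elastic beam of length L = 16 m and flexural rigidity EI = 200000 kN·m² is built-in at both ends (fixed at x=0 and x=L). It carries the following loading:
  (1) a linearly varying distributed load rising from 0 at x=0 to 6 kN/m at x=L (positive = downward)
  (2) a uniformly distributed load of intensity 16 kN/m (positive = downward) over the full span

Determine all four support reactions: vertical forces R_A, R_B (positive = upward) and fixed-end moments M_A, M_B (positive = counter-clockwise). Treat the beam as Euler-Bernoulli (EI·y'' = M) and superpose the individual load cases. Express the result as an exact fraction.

R_A = 712/5 kN, M_A = 5888/15 kN·m, R_B = 808/5 kN, M_B = -6272/15 kN·m

Load 1 — triangular load w₀=6 kN/m (0→w₀ over full span):
  R_A = 3w₀L/20 = 3·6·16/20 = 72/5 kN
  M_A = w₀L²/30 = 6·16²/30 = 256/5 kN·m
  R_B = 7w₀L/20 = 7·6·16/20 = 168/5 kN
  M_B = -w₀L²/20 = -6·16²/20 = -384/5 kN·m
Load 2 — uniform load w=16 kN/m over full span:
  R_A = wL/2 = 16·16/2 = 128 kN
  M_A = wL²/12 = 16·16²/12 = 1024/3 kN·m
  R_B = wL/2 = 16·16/2 = 128 kN
  M_B = -wL²/12 = -16·16²/12 = -1024/3 kN·m
Superposition: R_A = 712/5 kN, M_A = 5888/15 kN·m, R_B = 808/5 kN, M_B = -6272/15 kN·m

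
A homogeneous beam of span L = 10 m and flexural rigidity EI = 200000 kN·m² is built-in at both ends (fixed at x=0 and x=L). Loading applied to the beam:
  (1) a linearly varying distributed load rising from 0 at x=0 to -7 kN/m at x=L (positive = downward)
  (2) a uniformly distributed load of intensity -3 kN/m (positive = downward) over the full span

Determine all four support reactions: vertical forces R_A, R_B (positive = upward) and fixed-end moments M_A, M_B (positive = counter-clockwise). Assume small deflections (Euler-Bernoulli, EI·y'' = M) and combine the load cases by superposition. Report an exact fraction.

R_A = -51/2 kN, M_A = -145/3 kN·m, R_B = -79/2 kN, M_B = 60 kN·m

Load 1 — triangular load w₀=-7 kN/m (0→w₀ over full span):
  R_A = 3w₀L/20 = 3·(-7)·10/20 = -21/2 kN
  M_A = w₀L²/30 = (-7)·10²/30 = -70/3 kN·m
  R_B = 7w₀L/20 = 7·(-7)·10/20 = -49/2 kN
  M_B = -w₀L²/20 = -(-7)·10²/20 = 35 kN·m
Load 2 — uniform load w=-3 kN/m over full span:
  R_A = wL/2 = (-3)·10/2 = -15 kN
  M_A = wL²/12 = (-3)·10²/12 = -25 kN·m
  R_B = wL/2 = (-3)·10/2 = -15 kN
  M_B = -wL²/12 = -(-3)·10²/12 = 25 kN·m
Superposition: R_A = -51/2 kN, M_A = -145/3 kN·m, R_B = -79/2 kN, M_B = 60 kN·m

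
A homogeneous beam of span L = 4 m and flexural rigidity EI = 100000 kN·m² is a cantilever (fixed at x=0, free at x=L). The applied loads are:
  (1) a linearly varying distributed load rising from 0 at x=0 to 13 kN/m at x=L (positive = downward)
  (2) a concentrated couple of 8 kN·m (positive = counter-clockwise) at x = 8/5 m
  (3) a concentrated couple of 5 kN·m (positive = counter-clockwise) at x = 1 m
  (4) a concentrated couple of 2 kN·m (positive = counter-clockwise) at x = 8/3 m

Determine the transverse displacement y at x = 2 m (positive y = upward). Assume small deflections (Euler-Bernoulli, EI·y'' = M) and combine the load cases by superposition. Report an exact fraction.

y(2) = -11701/15000000 m

Load 1 — triangular load w₀=13 kN/m (0→w₀ over full span):
  y_1 = (w₀Lx³/12-w₀L²x²/6-w₀x⁵/(120L))/EI = (13·4·2³/12-13·4²·2²/6-13·2⁵/(120·4))/100000 = -1573/1500000 m
Load 2 — applied couple M₀=8 kN·m at a=8/5 m (b=L-a=12/5):
  y_2 = M₀a(2x-a)/(2EI)  [x>a] = 8·(8/5)·(2·2-(8/5))/(2·100000) = 12/78125 m
Load 3 — applied couple M₀=5 kN·m at a=1 m (b=L-a=3):
  y_3 = M₀a(2x-a)/(2EI)  [x>a] = 5·1·(2·2-1)/(2·100000) = 3/40000 m
Load 4 — applied couple M₀=2 kN·m at a=8/3 m (b=L-a=4/3):
  y_4 = M₀x²/(2EI)  [x≤a] = 2·2²/(2·100000) = 1/25000 m
Superposition: y = Σ y_i = -11701/15000000 m ≈ -0.000780 m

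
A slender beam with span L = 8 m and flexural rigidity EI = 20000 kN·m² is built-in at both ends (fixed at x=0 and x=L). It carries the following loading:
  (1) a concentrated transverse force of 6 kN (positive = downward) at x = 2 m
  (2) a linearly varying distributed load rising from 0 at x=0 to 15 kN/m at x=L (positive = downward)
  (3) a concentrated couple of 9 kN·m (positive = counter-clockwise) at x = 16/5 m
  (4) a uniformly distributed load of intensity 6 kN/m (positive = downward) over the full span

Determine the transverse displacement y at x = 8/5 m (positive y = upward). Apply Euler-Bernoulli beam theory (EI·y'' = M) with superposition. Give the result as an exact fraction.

Load 1 — point force P=6 kN at a=2 m (b=L-a=6):
  y_1 = -Pb²x²(3aL-(3a+b)x)/(6L³EI)  [x≤a] = -6·6²·(8/5)²·(3·2·8-(3·2+6)·(8/5))/(6·8³·20000) = -81/312500 m
Load 2 — triangular load w₀=15 kN/m (0→w₀ over full span):
  y_2 = -w₀x²(L-x)²(x+2L)/(120LEI) = -15·(8/5)²·(8-(8/5))²·((8/5)+2·8)/(120·8·20000) = -2816/1953125 m
Load 3 — applied couple M₀=9 kN·m at a=16/5 m (b=L-a=24/5):
  y_3 = (R_Ax³/6 - M_Ax²/2)/EI  [x≤a] with R_A=81/50, M_A=27/25 = ((81/50)·(8/5)³/6 - (27/25)·(8/5)²/2)/20000 = -27/1953125 m
Load 4 — uniform load w=6 kN/m over full span:
  y_4 = -wx²(L-x)²/(24EI) = -6·(8/5)²·(8-(8/5))²/(24·20000) = -512/390625 m
Superposition: y = Σ y_i = -23637/7812500 m ≈ -0.003026 m

y(8/5) = -23637/7812500 m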